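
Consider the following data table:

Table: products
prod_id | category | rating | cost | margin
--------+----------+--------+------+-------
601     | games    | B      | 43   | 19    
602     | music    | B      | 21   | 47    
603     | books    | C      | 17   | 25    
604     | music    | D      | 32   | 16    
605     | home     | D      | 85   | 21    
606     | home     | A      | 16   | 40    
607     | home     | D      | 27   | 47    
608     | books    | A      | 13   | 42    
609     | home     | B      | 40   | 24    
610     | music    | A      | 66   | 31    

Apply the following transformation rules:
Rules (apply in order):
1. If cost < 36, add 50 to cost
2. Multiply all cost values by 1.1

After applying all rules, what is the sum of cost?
726.0

Step 1: Apply Rule 1 - Add 50 to records with cost < 36
  - 6 records affected: 126 + (6 × 50) = 426
  - Unaffected records: 234
  - Sum after Rule 1: 660
Step 2: Apply Rule 2 - Multiply all by 1.1
  - 660 × 1.1 = 726.0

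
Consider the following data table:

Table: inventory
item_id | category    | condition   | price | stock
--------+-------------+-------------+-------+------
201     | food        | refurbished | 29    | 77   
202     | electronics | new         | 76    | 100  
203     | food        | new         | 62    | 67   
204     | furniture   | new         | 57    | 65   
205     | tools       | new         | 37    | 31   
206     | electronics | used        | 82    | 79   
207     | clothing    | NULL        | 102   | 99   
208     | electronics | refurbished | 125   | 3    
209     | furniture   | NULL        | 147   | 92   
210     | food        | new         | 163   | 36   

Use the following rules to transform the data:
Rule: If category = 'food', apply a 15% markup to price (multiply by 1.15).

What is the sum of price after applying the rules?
918.1

Step 1: Records with category = 'food' have total price = 254
Step 2: Apply multiplier: 254 × 1.15 = 292.1
Step 3: Other records total: 626
Step 4: Final sum = 292.1 + 626 = 918.1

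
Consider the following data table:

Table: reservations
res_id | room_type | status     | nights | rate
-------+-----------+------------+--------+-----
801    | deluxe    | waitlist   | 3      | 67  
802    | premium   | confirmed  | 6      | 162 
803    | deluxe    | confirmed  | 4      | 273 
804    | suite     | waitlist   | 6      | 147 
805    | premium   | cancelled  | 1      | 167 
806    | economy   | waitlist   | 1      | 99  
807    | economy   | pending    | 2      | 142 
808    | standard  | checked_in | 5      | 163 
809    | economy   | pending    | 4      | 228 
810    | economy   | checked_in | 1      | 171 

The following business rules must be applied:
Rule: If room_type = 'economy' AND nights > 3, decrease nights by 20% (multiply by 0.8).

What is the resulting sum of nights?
32.2

Step 1: Find records where room_type = 'economy' AND nights > 3
Step 2: 1 records match, summing to 4
Step 3: After multiplier: 4 × 0.8 = 3.2
Step 4: Unaffected records sum: 29
Step 5: Final sum = 3.2 + 29 = 32.2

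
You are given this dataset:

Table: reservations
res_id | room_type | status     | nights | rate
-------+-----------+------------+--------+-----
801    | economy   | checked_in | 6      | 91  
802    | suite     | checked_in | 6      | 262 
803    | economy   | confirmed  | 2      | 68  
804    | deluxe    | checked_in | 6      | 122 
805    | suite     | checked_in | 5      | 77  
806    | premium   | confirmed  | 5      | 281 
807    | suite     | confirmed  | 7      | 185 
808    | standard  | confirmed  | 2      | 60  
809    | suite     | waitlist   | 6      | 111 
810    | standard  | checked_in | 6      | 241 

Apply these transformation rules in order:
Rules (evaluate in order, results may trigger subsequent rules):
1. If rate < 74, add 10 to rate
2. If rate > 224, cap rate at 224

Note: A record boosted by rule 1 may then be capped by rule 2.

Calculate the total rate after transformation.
1406

Step 1: Apply rule 1 to records with rate < 74
  - 2 records get bonus of 10
  - Of these, 0 records then exceed 224 and get capped
Step 2: Apply rule 2 to records with rate > 224
  - 3 records (original) are capped
Step 3: Calculate final sum = 1406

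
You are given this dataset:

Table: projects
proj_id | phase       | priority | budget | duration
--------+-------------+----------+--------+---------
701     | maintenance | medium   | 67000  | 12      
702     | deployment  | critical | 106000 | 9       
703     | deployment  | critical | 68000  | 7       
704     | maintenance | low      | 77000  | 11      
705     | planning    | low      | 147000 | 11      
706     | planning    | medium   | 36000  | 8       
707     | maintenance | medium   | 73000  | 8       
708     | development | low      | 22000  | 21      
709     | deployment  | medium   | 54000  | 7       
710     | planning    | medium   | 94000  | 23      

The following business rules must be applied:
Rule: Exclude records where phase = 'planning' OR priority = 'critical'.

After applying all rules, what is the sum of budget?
293000

Step 1: Find records where phase = 'planning' OR priority = 'critical'
Step 2: 5 records match, summing to 451000
Step 3: Original sum: 744000
Step 4: Remaining sum = 744000 - 451000 = 293000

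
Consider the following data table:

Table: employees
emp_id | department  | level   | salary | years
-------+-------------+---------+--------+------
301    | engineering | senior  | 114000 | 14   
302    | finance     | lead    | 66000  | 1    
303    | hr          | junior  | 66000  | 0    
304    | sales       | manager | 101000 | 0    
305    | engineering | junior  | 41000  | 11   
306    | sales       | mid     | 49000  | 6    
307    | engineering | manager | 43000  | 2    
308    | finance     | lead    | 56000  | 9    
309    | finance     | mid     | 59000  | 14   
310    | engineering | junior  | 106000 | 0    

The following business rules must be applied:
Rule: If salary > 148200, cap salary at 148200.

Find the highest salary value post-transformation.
114000

Step 1: Original maximum salary = 114000
Step 2: Check cap of 148200 against maximum
Step 3: No records exceed the cap (max 114000 <= cap 148200), so no capping applies
Step 4: Maximum after transformation = 114000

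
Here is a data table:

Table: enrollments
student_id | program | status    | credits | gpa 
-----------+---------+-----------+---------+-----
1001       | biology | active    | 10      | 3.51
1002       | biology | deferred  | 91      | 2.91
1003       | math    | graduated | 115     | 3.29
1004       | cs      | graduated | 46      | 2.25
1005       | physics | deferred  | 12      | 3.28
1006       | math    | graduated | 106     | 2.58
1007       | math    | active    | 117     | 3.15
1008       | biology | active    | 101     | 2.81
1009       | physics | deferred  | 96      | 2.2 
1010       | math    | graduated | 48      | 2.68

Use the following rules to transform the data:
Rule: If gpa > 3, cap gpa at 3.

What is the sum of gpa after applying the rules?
27.43

Step 1: 4 records have gpa > 3
Step 2: These records originally summed to 13.23
Step 3: After capping: 4 × 3 = 12
Step 4: Unaffected records sum: 15.43
Step 5: Final sum = 12 + 15.43 = 27.43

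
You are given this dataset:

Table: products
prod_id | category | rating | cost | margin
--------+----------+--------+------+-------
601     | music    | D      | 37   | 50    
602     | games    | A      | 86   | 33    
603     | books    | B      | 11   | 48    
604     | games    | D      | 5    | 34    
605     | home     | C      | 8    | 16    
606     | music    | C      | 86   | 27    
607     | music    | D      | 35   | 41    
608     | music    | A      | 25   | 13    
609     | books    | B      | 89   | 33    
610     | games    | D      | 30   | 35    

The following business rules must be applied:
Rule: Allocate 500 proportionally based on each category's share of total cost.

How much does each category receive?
books: 121.36, games: 146.84, home: 9.71, music: 222.09

Step 1: Calculate total cost = 412
Step 2: Calculate each category's proportion:
  books: 100/412 = 24.27% → 121.36
  games: 121/412 = 29.37% → 146.84
  home: 8/412 = 1.94% → 9.71
  music: 183/412 = 44.42% → 222.09
Step 3: Verify: sum of allocations ≈ 500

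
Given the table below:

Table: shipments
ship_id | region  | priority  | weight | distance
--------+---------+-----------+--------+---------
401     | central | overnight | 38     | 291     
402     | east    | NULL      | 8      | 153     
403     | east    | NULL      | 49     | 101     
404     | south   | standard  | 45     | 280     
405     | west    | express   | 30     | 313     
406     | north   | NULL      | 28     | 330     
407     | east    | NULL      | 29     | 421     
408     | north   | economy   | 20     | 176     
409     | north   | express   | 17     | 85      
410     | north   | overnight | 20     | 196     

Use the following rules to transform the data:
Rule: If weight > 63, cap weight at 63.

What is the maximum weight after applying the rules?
49

Step 1: Original maximum weight = 49
Step 2: Check cap of 63 against maximum
Step 3: No records exceed the cap (max 49 <= cap 63), so no capping applies
Step 4: Maximum after transformation = 49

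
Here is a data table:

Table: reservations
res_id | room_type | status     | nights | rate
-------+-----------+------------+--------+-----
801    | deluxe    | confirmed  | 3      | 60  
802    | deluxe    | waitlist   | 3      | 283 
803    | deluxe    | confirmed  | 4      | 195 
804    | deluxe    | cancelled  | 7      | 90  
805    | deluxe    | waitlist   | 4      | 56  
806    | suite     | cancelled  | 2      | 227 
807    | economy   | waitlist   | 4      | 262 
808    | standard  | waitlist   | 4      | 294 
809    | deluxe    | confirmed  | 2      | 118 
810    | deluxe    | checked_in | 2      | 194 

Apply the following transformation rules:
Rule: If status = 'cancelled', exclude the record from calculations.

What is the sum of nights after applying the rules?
26

Step 1: Identify records where status = 'cancelled'
Step 2: The excluded records sum to 9
Step 3: Original total nights = 35
Step 4: Remaining total = 35 - 9 = 26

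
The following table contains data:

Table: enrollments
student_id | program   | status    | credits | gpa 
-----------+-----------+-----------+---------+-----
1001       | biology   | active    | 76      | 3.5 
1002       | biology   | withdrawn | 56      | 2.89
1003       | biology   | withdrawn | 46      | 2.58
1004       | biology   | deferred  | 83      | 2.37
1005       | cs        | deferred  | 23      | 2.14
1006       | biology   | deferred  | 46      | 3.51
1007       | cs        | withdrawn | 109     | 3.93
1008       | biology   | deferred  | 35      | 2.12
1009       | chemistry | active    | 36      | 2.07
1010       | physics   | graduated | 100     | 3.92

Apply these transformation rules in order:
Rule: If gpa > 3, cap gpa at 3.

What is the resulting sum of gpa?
26.17

Step 1: 4 records have gpa > 3
Step 2: These records originally summed to 14.86
Step 3: After capping: 4 × 3 = 12
Step 4: Unaffected records sum: 14.17
Step 5: Final sum = 12 + 14.17 = 26.17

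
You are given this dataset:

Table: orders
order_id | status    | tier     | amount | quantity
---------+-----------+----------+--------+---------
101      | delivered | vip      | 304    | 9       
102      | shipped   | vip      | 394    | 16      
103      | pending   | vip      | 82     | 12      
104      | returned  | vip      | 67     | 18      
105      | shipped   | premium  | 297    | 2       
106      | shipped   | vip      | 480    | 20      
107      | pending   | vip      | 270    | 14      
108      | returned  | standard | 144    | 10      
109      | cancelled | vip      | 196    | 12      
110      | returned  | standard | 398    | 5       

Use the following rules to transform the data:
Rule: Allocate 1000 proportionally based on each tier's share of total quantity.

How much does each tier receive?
premium: 16.95, standard: 127.12, vip: 855.93

Step 1: Calculate total quantity = 118
Step 2: Calculate each tier's proportion:
  premium: 2/118 = 1.69% → 16.95
  standard: 15/118 = 12.71% → 127.12
  vip: 101/118 = 85.59% → 855.93
Step 3: Verify: sum of allocations ≈ 1000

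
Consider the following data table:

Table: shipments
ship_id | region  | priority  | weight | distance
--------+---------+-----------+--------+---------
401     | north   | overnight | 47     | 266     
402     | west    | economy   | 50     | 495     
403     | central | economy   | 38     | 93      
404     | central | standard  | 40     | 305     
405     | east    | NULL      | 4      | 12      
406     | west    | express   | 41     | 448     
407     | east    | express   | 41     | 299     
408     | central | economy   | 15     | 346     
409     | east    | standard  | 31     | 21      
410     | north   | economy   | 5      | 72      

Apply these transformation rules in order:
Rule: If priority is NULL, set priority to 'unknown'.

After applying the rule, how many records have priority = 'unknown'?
1

Step 1: Count records where priority IS NULL
Step 2: Found 1 records with NULL priority
Step 3: These records will have priority set to 'unknown'
Step 4: Records already having priority = 'unknown': 0
Step 5: Answer: 1 + 0 = 1 records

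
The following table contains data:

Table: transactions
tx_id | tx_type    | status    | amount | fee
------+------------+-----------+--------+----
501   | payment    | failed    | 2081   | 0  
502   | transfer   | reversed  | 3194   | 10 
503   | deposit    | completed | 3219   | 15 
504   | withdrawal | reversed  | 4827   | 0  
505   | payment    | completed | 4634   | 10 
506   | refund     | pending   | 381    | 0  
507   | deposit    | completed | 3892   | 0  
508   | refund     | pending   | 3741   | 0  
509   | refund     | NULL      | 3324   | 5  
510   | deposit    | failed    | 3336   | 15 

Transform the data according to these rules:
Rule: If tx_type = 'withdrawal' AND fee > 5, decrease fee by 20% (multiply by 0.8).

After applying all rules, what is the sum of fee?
55

Step 1: Find records where tx_type = 'withdrawal' AND fee > 5
Step 2: 0 records match, summing to 0
Step 3: After multiplier: 0 × 0.8 = 0.0
Step 4: Unaffected records sum: 55
Step 5: Final sum = 0.0 + 55 = 55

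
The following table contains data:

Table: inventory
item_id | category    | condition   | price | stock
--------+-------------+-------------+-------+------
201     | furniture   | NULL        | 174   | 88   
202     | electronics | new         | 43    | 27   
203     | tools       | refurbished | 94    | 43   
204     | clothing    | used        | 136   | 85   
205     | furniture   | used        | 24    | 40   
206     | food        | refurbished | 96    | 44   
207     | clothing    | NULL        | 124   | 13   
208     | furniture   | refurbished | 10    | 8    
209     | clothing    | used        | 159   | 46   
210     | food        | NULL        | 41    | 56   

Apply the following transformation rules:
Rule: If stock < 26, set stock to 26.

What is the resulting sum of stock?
481

Step 1: 2 records have stock < 26
Step 2: These records originally summed to 21
Step 3: After setting to minimum: 2 × 26 = 52
Step 4: Unaffected records sum: 429
Step 5: Final sum = 52 + 429 = 481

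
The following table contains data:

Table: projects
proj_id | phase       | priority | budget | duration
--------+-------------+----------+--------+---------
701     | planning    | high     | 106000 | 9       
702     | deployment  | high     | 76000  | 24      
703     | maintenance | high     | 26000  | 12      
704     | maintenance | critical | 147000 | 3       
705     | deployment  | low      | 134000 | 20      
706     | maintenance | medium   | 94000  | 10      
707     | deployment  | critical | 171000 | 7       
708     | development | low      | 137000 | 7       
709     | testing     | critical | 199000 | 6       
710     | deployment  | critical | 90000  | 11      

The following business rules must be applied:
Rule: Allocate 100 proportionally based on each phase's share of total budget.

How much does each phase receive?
deployment: 39.92, development: 11.61, maintenance: 22.63, planning: 8.98, testing: 16.86

Step 1: Calculate total budget = 1180000
Step 2: Calculate each phase's proportion:
  deployment: 471000/1180000 = 39.92% → 39.92
  development: 137000/1180000 = 11.61% → 11.61
  maintenance: 267000/1180000 = 22.63% → 22.63
  planning: 106000/1180000 = 8.98% → 8.98
  testing: 199000/1180000 = 16.86% → 16.86
Step 3: Verify: sum of allocations ≈ 100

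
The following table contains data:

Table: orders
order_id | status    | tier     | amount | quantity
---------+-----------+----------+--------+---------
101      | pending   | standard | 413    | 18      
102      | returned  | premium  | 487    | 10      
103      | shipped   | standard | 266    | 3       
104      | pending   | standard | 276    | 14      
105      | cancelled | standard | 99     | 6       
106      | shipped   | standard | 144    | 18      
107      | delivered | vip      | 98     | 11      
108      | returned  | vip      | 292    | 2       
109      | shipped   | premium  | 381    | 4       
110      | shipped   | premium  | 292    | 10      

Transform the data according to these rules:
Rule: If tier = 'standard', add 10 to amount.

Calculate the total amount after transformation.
2798

Step 1: Count records where tier = 'standard': 5
Step 2: Total bonus added: 5 × 10 = 50
Step 3: Original sum of amount: 2748
Step 4: Final sum = 2748 + 50 = 2798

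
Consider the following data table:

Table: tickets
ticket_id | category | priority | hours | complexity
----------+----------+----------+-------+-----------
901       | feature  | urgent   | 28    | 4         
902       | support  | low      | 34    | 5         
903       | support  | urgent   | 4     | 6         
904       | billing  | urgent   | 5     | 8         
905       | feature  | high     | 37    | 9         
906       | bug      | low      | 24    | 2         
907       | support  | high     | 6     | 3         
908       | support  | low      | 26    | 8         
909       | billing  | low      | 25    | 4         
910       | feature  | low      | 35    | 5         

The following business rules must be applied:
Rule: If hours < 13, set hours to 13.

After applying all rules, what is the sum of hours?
248

Step 1: 3 records have hours < 13
Step 2: These records originally summed to 15
Step 3: After setting to minimum: 3 × 13 = 39
Step 4: Unaffected records sum: 209
Step 5: Final sum = 39 + 209 = 248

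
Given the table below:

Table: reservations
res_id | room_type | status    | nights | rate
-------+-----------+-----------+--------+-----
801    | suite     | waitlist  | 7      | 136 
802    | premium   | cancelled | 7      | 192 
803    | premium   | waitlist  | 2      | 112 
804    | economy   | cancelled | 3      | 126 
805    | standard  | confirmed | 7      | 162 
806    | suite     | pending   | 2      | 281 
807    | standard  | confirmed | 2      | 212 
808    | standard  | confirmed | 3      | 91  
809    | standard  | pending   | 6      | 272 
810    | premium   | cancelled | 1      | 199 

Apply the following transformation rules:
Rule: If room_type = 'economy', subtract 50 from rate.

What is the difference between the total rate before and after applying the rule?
50

Step 1: Original sum of rate = 1783
Step 2: 1 records have room_type = 'economy'
Step 3: Each affected record changes by -50
Step 4: Total change = 1 × -50 = -50
Step 5: New sum = 1783 + -50 = 1733
Step 6: Difference = |1733 - 1783| = 50
        (Sum decreased by 50)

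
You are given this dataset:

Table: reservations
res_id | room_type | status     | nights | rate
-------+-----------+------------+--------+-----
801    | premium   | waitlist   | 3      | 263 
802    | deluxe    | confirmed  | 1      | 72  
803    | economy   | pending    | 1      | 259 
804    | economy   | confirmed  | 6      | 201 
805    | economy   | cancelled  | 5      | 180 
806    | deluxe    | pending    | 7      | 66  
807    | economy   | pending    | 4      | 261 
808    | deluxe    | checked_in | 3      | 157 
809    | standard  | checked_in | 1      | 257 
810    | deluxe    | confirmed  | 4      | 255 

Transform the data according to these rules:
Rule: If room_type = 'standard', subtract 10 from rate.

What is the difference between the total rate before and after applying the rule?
10

Step 1: Original sum of rate = 1971
Step 2: 1 records have room_type = 'standard'
Step 3: Each affected record changes by -10
Step 4: Total change = 1 × -10 = -10
Step 5: New sum = 1971 + -10 = 1961
Step 6: Difference = |1961 - 1971| = 10
        (Sum decreased by 10)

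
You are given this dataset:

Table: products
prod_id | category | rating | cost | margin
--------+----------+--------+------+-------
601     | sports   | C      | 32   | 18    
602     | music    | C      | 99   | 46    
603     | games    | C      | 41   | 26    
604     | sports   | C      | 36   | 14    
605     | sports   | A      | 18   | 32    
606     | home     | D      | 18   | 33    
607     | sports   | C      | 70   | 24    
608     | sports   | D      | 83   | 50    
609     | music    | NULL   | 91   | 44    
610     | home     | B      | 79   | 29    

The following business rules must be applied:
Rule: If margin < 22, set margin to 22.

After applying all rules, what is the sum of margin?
328

Step 1: 2 records have margin < 22
Step 2: These records originally summed to 32
Step 3: After setting to minimum: 2 × 22 = 44
Step 4: Unaffected records sum: 284
Step 5: Final sum = 44 + 284 = 328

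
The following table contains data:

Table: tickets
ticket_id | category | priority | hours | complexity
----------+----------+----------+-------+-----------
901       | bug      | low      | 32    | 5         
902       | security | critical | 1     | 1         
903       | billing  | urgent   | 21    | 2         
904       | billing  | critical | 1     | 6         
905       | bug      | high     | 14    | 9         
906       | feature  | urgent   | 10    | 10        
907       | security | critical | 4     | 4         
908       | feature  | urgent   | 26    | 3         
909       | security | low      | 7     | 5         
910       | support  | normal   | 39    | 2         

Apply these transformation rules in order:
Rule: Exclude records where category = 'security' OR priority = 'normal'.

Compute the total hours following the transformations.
104

Step 1: Find records where category = 'security' OR priority = 'normal'
Step 2: 4 records match, summing to 51
Step 3: Original sum: 155
Step 4: Remaining sum = 155 - 51 = 104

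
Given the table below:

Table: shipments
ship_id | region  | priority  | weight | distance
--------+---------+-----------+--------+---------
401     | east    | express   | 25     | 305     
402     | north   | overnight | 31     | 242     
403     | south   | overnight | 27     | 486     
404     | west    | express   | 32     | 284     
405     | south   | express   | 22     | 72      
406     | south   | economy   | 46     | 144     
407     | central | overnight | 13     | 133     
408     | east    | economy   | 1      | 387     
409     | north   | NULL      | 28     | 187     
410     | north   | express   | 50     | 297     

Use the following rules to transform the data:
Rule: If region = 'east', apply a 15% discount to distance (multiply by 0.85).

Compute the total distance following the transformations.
2433.2

Step 1: Records with region = 'east' have total distance = 692
Step 2: Apply multiplier: 692 × 0.85 = 588.2
Step 3: Other records total: 1845
Step 4: Final sum = 588.2 + 1845 = 2433.2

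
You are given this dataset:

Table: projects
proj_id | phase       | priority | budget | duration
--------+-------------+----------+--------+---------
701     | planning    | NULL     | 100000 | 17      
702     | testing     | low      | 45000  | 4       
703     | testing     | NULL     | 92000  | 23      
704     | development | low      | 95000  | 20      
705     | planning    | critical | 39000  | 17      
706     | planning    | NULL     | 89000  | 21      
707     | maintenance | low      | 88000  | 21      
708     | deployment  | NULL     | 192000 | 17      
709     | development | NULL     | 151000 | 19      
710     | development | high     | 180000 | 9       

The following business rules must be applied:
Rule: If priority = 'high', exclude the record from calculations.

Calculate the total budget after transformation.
891000

Step 1: Identify records where priority = 'high'
Step 2: The excluded records sum to 180000
Step 3: Original total budget = 1071000
Step 4: Remaining total = 1071000 - 180000 = 891000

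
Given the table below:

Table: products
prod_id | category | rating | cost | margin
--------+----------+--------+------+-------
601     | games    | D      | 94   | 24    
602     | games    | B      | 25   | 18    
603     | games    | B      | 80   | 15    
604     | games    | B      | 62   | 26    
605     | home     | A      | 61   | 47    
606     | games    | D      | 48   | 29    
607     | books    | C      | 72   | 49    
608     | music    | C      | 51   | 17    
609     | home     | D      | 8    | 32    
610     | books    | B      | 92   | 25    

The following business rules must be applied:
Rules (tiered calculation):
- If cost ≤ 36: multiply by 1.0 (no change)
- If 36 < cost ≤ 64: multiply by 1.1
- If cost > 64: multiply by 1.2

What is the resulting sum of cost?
682.8

Step 1: Tier 1 (cost ≤ 36): 2 records, sum = 33 × 1.0 = 33.0
Step 2: Tier 2 (36 < cost ≤ 64): 4 records, sum = 222 × 1.1 = 244.2
Step 3: Tier 3 (cost > 64): 4 records, sum = 338 × 1.2 = 405.6
Step 4: Final sum = 33.0 + 244.2 + 405.6 = 682.8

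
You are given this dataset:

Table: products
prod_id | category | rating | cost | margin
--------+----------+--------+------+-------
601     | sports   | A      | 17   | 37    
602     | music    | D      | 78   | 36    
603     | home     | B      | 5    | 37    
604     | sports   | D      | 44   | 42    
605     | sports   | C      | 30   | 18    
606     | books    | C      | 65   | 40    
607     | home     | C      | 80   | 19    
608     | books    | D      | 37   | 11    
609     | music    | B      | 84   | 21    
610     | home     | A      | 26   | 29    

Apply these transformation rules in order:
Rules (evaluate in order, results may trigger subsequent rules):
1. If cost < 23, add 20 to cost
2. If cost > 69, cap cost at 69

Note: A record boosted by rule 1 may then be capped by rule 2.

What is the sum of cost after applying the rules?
471

Step 1: Apply rule 1 to records with cost < 23
  - 2 records get bonus of 20
  - Of these, 0 records then exceed 69 and get capped
Step 2: Apply rule 2 to records with cost > 69
  - 3 records (original) are capped
Step 3: Calculate final sum = 471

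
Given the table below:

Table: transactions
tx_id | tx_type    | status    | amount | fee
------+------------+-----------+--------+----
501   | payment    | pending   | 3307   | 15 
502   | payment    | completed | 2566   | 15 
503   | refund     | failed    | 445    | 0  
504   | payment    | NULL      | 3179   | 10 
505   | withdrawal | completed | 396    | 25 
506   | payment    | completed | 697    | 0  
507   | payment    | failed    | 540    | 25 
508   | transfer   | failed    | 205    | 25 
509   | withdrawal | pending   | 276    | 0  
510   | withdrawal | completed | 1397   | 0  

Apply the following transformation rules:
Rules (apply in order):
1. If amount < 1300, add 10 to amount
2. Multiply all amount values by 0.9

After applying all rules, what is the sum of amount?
11761.2

Step 1: Apply Rule 1 - Add 10 to records with amount < 1300
  - 6 records affected: 2559 + (6 × 10) = 2619
  - Unaffected records: 10449
  - Sum after Rule 1: 13068
Step 2: Apply Rule 2 - Multiply all by 0.9
  - 13068 × 0.9 = 11761.2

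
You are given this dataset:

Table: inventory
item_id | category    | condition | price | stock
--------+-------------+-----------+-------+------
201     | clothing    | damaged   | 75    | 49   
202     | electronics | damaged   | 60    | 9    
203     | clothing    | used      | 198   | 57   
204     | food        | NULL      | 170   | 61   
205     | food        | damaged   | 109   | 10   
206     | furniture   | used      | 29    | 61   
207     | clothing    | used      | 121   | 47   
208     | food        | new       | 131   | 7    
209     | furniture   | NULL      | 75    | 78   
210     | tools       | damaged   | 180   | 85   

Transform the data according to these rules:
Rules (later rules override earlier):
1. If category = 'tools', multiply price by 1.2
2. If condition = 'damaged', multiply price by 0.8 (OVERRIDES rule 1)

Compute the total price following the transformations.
1063.2

Step 1: Rule 2 takes priority for records with condition = 'damaged'
  - 4 records: 424 × 0.8 = 339.2
Step 2: Rule 1 applies to remaining records with category = 'tools'
  - 0 records: 0 × 1.2 = 0.0
Step 3: Other records unchanged: 724
Step 4: Final sum = 339.2 + 0.0 + 724 = 1063.2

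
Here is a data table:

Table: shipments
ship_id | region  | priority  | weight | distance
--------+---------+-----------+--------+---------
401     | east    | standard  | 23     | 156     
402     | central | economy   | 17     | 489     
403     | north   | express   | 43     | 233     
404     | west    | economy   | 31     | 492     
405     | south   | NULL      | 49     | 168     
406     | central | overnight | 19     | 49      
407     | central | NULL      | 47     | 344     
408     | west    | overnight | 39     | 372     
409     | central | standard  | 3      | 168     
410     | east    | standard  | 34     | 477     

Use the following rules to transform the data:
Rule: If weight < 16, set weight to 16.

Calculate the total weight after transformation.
318

Step 1: 1 records have weight < 16
Step 2: These records originally summed to 3
Step 3: After setting to minimum: 1 × 16 = 16
Step 4: Unaffected records sum: 302
Step 5: Final sum = 16 + 302 = 318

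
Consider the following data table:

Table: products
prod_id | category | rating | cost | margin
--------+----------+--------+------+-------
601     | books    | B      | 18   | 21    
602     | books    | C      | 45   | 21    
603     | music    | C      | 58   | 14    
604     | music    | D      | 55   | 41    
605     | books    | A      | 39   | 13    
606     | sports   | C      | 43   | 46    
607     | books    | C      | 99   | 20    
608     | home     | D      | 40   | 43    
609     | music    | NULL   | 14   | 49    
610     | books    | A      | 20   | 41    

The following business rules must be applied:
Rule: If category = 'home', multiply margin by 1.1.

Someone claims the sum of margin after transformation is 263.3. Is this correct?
No, the correct result is 313.3.

Step 1: Calculate the correct sum after transformation
Step 2: Apply multiplier 1.1 to records where category = 'home'
Step 3: Correct result = 313.3
Step 4: Claimed result = 263.3
Step 5: 313.3 ≠ 263.3
Conclusion: The claimed result is incorrect. The correct answer is 313.3.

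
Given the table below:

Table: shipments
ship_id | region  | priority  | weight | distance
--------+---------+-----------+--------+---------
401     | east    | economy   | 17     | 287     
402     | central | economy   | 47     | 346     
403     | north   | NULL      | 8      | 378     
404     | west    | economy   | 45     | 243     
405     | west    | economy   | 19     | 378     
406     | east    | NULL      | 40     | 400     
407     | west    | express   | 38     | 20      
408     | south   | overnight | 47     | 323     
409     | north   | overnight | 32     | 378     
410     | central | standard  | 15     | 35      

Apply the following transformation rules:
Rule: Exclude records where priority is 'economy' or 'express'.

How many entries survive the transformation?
5

Step 1: Count records to exclude
  - 4 (economy) + 1 (express) = 5 records
Step 2: Total records: 10
Step 3: Remaining = 10 - 5 = 5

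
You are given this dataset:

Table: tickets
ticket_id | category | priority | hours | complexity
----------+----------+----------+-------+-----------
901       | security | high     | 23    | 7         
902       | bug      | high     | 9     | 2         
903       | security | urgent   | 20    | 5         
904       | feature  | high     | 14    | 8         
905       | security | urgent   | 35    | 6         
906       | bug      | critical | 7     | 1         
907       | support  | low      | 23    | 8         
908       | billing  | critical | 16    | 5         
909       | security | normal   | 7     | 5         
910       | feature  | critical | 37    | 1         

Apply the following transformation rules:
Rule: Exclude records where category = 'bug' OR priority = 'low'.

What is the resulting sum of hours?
152

Step 1: Find records where category = 'bug' OR priority = 'low'
Step 2: 3 records match, summing to 39
Step 3: Original sum: 191
Step 4: Remaining sum = 191 - 39 = 152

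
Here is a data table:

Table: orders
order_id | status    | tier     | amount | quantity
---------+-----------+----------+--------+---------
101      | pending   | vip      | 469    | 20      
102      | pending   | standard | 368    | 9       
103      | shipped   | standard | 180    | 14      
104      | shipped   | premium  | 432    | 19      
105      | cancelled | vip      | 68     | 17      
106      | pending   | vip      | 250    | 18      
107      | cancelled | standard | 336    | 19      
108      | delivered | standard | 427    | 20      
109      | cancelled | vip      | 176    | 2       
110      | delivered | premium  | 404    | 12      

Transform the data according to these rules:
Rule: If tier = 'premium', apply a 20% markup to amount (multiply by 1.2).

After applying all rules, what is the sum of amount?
3277.2

Step 1: Records with tier = 'premium' have total amount = 836
Step 2: Apply multiplier: 836 × 1.2 = 1003.2
Step 3: Other records total: 2274
Step 4: Final sum = 1003.2 + 2274 = 3277.2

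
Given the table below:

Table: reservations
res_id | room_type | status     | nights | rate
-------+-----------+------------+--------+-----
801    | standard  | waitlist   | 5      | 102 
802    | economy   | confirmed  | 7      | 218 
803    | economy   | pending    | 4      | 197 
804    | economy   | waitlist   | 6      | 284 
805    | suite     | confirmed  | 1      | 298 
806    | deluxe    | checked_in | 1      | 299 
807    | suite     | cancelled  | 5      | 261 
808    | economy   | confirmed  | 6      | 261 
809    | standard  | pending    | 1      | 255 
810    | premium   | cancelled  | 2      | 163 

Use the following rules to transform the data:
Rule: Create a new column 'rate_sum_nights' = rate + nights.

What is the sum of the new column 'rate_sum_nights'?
2376

Step 1: For each record, compute rate + nights
Example calculations:
  102 + 5 = 107
  218 + 7 = 225
  197 + 4 = 201
  ...
Step 2: Sum all derived values
Step 3: Total = 2376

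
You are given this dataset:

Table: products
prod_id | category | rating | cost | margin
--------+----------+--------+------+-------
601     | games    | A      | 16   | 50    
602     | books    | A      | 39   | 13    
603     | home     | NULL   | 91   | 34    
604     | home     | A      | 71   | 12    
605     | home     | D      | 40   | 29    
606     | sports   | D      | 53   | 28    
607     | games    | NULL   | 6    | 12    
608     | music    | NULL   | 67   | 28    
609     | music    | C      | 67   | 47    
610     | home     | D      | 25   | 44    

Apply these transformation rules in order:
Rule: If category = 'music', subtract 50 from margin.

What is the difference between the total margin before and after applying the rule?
100

Step 1: Original sum of margin = 297
Step 2: 2 records have category = 'music'
Step 3: Each affected record changes by -50
Step 4: Total change = 2 × -50 = -100
Step 5: New sum = 297 + -100 = 197
Step 6: Difference = |197 - 297| = 100
        (Sum decreased by 100)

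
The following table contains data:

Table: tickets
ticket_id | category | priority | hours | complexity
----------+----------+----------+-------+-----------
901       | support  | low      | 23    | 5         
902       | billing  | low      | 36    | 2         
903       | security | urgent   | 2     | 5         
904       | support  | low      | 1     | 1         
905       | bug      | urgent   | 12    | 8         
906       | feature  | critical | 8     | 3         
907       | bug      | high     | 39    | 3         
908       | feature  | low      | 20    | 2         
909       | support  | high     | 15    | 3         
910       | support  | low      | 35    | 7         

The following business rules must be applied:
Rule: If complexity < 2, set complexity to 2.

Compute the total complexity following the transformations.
40

Step 1: 1 records have complexity < 2
Step 2: These records originally summed to 1
Step 3: After setting to minimum: 1 × 2 = 2
Step 4: Unaffected records sum: 38
Step 5: Final sum = 2 + 38 = 40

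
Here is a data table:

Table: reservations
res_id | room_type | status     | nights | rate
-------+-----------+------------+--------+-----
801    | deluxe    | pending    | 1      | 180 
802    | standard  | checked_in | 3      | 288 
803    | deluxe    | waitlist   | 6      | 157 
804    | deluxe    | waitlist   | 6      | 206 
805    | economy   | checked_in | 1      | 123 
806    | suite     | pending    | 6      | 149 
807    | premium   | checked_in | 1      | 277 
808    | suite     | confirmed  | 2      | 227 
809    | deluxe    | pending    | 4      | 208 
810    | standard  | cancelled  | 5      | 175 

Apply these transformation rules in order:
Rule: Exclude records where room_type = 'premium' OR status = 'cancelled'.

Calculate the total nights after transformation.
29

Step 1: Find records where room_type = 'premium' OR status = 'cancelled'
Step 2: 2 records match, summing to 6
Step 3: Original sum: 35
Step 4: Remaining sum = 35 - 6 = 29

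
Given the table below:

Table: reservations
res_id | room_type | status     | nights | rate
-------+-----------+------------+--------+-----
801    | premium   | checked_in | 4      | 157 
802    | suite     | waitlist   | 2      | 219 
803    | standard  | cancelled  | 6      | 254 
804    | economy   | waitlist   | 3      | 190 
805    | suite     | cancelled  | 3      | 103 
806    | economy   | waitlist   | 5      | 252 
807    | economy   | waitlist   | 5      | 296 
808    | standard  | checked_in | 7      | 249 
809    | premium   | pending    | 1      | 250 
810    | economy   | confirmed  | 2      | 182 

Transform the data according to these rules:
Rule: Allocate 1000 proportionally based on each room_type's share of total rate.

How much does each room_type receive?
economy: 427.51, premium: 189.13, standard: 233.74, suite: 149.63

Step 1: Calculate total rate = 2152
Step 2: Calculate each room_type's proportion:
  economy: 920/2152 = 42.75% → 427.51
  premium: 407/2152 = 18.91% → 189.13
  standard: 503/2152 = 23.37% → 233.74
  suite: 322/2152 = 14.96% → 149.63
Step 3: Verify: sum of allocations ≈ 1000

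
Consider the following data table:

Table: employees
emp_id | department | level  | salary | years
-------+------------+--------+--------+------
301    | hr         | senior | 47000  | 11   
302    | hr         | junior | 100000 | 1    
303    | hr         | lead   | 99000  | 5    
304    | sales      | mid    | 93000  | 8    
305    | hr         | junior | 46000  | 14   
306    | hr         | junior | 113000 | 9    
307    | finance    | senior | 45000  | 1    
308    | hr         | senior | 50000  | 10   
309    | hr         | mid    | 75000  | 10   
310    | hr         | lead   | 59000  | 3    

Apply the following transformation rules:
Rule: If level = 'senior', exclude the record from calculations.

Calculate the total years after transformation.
50

Step 1: Identify records where level = 'senior'
Step 2: The excluded records sum to 22
Step 3: Original total years = 72
Step 4: Remaining total = 72 - 22 = 50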